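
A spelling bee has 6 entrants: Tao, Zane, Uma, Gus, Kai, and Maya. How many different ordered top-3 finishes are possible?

120

There are 6 choices for 1st place, 5 for 2nd, and 4 for 3rd.
That gives 6 × 5 × 4 = 120.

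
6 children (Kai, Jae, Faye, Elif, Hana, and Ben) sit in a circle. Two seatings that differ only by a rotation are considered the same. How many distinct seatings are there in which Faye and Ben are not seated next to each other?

72

Without the restriction there are (5)! = 120 seatings.
Seatings with Faye beside Ben: treat them as a block with 2 internal orders, giving 2 × (4)! = 48.
Subtracting, 120 − 48 = 72.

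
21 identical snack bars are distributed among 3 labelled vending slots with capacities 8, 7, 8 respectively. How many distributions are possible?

Ignoring the caps, the number of non-negative solutions to x_1+…+x_3 = 21 is C(23,2) = 253.
Subtract solutions that violate a single cap (substitute x_i' = x_i − (cap_i+1)): x_1 ≥ 9 gives C(14,2) = 91; x_2 ≥ 8 gives C(15,2) = 105; x_3 ≥ 9 gives C(14,2) = 91. Together 287.
Add back pairs where two caps are both exceeded: 15 + 10 + 15 = 40.
By inclusion–exclusion the count is 253 − 287 + 40 = 6.

6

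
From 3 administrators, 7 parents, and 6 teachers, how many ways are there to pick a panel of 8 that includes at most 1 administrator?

6435

Split by how many administrators are chosen (0 through 1).
Sum: C(3,0)·C(13,8) + C(3,1)·C(13,7) = 1287 + 5148 = 6435.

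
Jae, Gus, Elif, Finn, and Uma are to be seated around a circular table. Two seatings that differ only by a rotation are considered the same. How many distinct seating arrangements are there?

Around a circle, 5 distinct people have 5!/5 = (4)! = 24 rotationally distinct seatings.

24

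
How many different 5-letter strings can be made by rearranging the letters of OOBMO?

OOBMO has 5 letters with O appearing 3 times.
So there are 5! / (3!) = 20 distinguishable arrangements.

20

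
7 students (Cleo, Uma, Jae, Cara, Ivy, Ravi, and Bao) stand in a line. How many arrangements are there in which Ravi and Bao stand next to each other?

1440

Glue Ravi and Bao into one block (2 internal orders), leaving 6 units to arrange in a row.
So the count is 2·(6)! = 1440.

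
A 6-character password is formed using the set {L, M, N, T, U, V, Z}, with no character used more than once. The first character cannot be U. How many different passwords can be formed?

4320

The first character has 7−1 = 6 choices (anything except U).
The remaining 5 characters are filled from the other 6 symbols without repetition: 6 × 5 × 4 × 3 × 2 = 720.
Total: 6 × 720 = 4320.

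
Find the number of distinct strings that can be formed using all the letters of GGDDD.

Letter multiplicities in GGDDD: D×3, G×2.
Dividing 5! = 120 by 3!·2! = 12 for the repeated letters gives 10.

10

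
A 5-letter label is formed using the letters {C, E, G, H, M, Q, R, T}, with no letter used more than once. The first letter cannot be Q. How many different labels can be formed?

5880

The first letter has 8−1 = 7 choices (anything except Q).
The remaining 4 letters are filled from the other 7 symbols without repetition: 7 × 6 × 5 × 4 = 840.
Total: 7 × 840 = 5880.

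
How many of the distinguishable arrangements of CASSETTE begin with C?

Fix C in the first position and arrange the remaining 7 letters.
Those 7 letters have E appearing twice, S appearing twice, and T appearing twice, giving (7)!/(2!·2!·2!) = 630.

630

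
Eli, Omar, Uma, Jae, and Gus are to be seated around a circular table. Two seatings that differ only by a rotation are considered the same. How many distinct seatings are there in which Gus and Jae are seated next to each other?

12

Treat {Gus, Jae} as one unit (2 internal orders) and seat the resulting 4 units around the table: (3)! circular arrangements.
So 2 × (3)! = 2 × 6 = 12.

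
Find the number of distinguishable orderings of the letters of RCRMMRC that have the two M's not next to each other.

150

There are 7!/(3!·2!·2!) = 210 arrangements of RCRMMRC in total.
If the two M's are adjacent, glue them into one block, leaving 6 items to arrange: (6)!/(3!·2!) = 60 ways.
Hence 210 − 60 = 150.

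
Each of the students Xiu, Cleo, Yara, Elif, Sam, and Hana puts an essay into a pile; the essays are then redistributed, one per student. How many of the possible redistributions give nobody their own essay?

Let Aᵢ be the assignments in which student i gets their own essay. We want the size of the complement of A₁∪…∪A_6.
By inclusion–exclusion this is Σ_{j=0}^{6} (−1)^j C(6,j)·(6−j)!.
Computing: 720 − 720 + 360 − 120 + 30 − 6 + 1 = 265.

265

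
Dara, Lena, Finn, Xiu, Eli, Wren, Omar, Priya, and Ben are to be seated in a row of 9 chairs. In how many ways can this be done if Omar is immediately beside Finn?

Glue Omar and Finn into one block (2 internal orders), leaving 8 units to arrange in a row.
So the count is 2·(8)! = 80640.

80640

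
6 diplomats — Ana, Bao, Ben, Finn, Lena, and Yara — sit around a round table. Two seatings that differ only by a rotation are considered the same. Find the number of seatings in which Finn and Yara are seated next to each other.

48

Glue Finn and Yara into a block (2 internal orders). Seating 5 units around a circle gives (4)! arrangements.
So 2 × (4)! = 2 × 24 = 48.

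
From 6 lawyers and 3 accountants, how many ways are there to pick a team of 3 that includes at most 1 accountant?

65

Split by how many accountants are chosen (0 through 1).
Sum: C(3,0)·C(6,3) + C(3,1)·C(6,2) = 20 + 45 = 65.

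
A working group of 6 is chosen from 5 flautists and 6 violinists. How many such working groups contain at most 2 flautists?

Split by how many flautists are chosen (0 through 2).
Sum: C(5,0)·C(6,6) + C(5,1)·C(6,5) + C(5,2)·C(6,4) = 1 + 30 + 150 = 181.

181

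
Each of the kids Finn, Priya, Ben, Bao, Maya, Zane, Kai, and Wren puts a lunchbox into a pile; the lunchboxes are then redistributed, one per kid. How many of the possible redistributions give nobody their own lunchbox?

Count assignments avoiding every fixed point. For any j of the 8 kids fixed to their own lunchbox, the other 8−j can be arranged in (8−j)! ways.
By inclusion–exclusion this is Σ_{j=0}^{8} (−1)^j C(8,j)·(8−j)!.
Computing: 40320 − 40320 + 20160 − 6720 + 1680 − 336 + 56 − 8 + 1 = 14833.

14833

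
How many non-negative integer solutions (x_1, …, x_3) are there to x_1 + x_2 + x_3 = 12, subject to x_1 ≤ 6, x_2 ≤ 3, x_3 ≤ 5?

6

By stars and bars, unrestricted non-negative solutions to x_1+…+x_3 = 12 number C(12+2,2) = 91.
Subtract solutions that violate a single cap (substitute x_i' = x_i − (cap_i+1)): x_1 ≥ 7 gives C(7,2) = 21; x_2 ≥ 4 gives C(10,2) = 45; x_3 ≥ 6 gives C(8,2) = 28. Together 94.
Add back pairs where two caps are both exceeded: 3 + 0 + 6 = 9.
By inclusion–exclusion the count is 91 − 94 + 9 = 6.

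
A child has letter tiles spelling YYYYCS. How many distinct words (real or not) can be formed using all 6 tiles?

30

Letter multiplicities in YYYYCS: C×1, S×1, Y×4.
Dividing 6! = 720 by 4! = 24 for the repeated letters gives 30.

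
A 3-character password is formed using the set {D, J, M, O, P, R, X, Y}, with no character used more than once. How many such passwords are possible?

With no repetition, fill the 3 characters in order: 8 choices, then 7, down to 6.
That product is 8 × 7 × 6 = 336.

336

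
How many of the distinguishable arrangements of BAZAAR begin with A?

60

Fix A in the first position and arrange the remaining 5 letters.
Those 5 letters have A appearing twice, giving (5)!/(2!) = 60.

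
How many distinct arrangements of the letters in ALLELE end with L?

With the last slot taken by L, it remains to arrange the other 5 letters (ALELE).
Those 5 letters have E appearing twice and L appearing twice, giving (5)!/(2!·2!) = 30.

30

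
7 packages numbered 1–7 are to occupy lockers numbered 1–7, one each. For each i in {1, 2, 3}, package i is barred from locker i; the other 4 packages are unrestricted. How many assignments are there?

3216

Let Aᵢ (for i ∈ {1, 2, 3}) be the placements that put package i in its forbidden locker. Any j of these fix j positions, leaving (7−j)! ways to fill the rest, and there are C(3,j) ways to pick which j.
By inclusion–exclusion, the number of valid placements is Σ_{j=0}^{3} (−1)^j C(3,j)·(7−j)!.
Computing: 5040 − 2160 + 360 − 24 = 3216.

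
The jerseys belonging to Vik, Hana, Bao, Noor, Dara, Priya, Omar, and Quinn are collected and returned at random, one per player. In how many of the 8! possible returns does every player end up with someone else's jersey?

14833

Let Aᵢ be the assignments in which player i gets their old jersey. We want the size of the complement of A₁∪…∪A_8.
By inclusion–exclusion this is Σ_{j=0}^{8} (−1)^j C(8,j)·(8−j)!.
Computing: 40320 − 40320 + 20160 − 6720 + 1680 − 336 + 56 − 8 + 1 = 14833.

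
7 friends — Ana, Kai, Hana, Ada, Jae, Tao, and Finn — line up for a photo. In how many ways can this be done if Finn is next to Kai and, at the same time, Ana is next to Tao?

480

Treat {Finn,Kai} as one block (2 orders) and {Ana,Tao} as another (2 orders).
That leaves 5 units to arrange: 2 × 2 × 5! = 4 × 120 = 480.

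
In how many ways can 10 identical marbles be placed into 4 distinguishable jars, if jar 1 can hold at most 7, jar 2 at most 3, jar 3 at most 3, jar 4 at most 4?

Ignoring the caps, the number of non-negative solutions to x_1+…+x_4 = 10 is C(13,3) = 286.
Subtract solutions that violate a single cap (substitute x_i' = x_i − (cap_i+1)): x_1 ≥ 8 gives C(5,3) = 10; x_2 ≥ 4 gives C(9,3) = 84; x_3 ≥ 4 gives C(9,3) = 84; x_4 ≥ 5 gives C(8,3) = 56. Together 234.
Add back pairs where two caps are both exceeded: 0 + 0 + 0 + 10 + 4 + 4 = 18.
By inclusion–exclusion the count is 286 − 234 + 18 = 70.

70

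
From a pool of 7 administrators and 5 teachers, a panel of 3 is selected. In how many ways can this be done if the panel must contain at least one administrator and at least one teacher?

With no constraint there are C(12,3) = 220 possible selections.
Selections missing a whole group: no administrators → C(5,3) = 10; no teachers → C(7,3) = 35.
Both groups omitted at once is impossible, so 220 − 45 = 175.

175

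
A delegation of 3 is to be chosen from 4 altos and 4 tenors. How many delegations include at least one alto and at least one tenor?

48

Unrestricted: C(8,3) = 56 ways to pick any 3 of the 8.
Selections missing a whole group: no altos → C(4,3) = 4; no tenors → C(4,3) = 4.
Both groups omitted at once is impossible, so 56 − 8 = 48.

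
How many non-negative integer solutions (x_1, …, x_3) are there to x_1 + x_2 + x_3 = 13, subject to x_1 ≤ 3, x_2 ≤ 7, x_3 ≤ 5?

Ignoring the caps, the number of non-negative solutions to x_1+…+x_3 = 13 is C(15,2) = 105.
Subtract solutions that violate a single cap (substitute x_i' = x_i − (cap_i+1)): x_1 ≥ 4 gives C(11,2) = 55; x_2 ≥ 8 gives C(7,2) = 21; x_3 ≥ 6 gives C(9,2) = 36. Together 112.
Add back pairs where two caps are both exceeded: 3 + 10 + 0 = 13.
By inclusion–exclusion the count is 105 − 112 + 13 = 6.

6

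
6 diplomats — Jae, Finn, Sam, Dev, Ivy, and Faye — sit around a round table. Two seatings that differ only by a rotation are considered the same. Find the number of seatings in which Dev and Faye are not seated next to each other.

All circular seatings of 6 people number (5)! = 120.
Seatings with Dev beside Faye: treat them as a block with 2 internal orders, giving 2 × (4)! = 48.
Subtracting, 120 − 48 = 72.

72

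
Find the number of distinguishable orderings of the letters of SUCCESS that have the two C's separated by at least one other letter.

Total arrangements of SUCCESS: 7!/(3!·2!) = 420.
Arrangements with the C's together: treat CC as one letter, giving (6)!/(3!) = 120.
Hence 420 − 120 = 300.

300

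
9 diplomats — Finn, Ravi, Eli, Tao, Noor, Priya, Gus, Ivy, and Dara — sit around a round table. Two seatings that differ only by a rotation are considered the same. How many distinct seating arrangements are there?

Seat Finn anywhere (absorbing the rotational symmetry), then permute the other 8: (8)! = 40320.

40320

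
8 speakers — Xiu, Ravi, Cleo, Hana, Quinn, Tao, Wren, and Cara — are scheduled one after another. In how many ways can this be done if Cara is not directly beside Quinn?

30240

There are 8! = 40320 arrangements in all. If Cara and Quinn are adjacent, merging them into one block gives 2·(7)! = 10080 arrangements.
So 40320 − 10080 = 30240 arrangements keep them apart.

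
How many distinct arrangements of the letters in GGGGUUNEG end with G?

With the last slot taken by G, it remains to arrange the other 8 letters (GGGUUNEG).
Those 8 letters have G appearing 4 times and U appearing twice, giving (8)!/(4!·2!) = 840.

840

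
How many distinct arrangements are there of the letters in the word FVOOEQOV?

3360

FVOOEQOV has 8 letters with O appearing 3 times and V appearing twice.
Dividing 8! = 40320 by 3!·2! = 12 for the repeated letters gives 3360.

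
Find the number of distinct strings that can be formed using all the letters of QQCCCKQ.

140

QQCCCKQ has 7 letters with C appearing 3 times and Q appearing 3 times.
The number of distinct arrangements is 7!/(3!·3!) = 5040/36 = 140.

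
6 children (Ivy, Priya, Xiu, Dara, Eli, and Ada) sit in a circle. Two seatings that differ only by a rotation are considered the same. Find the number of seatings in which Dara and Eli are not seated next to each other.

Without the restriction there are (5)! = 120 seatings.
Those with Dara next to Eli: fuse the pair into one unit and seat 5 units around a circle — 2·(4)! = 48.
Subtracting, 120 − 48 = 72.

72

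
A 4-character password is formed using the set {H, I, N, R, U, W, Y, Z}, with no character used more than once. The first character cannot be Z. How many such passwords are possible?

1470

The first character has 8−1 = 7 choices (anything except Z).
The remaining 3 characters are filled from the other 7 symbols without repetition: 7 × 6 × 5 = 210.
Total: 7 × 210 = 1470.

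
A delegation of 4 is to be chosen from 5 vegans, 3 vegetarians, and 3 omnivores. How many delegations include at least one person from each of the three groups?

Total 4-person selections from all 11: C(11,4) = 330.
Subtract selections that omit an entire group: no vegans → C(6,4) = 15; no vegetarians → C(8,4) = 70; no omnivores → C(8,4) = 70.
Add back selections omitting two groups (i.e. drawn from a single group): C(5,4) + C(3,4) + C(3,4) = 5.
By inclusion–exclusion: 330 − 155 + 5 = 180.

180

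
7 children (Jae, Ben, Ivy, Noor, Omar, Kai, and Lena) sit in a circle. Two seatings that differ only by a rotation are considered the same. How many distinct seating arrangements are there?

Seat Jae anywhere (absorbing the rotational symmetry), then permute the other 6: (6)! = 720.

720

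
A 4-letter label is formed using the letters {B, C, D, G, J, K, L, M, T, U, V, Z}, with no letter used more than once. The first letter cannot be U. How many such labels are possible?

The first letter has 12−1 = 11 choices (anything except U).
The remaining 3 letters are filled from the other 11 symbols without repetition: 11 × 10 × 9 = 990.
Total: 11 × 990 = 10890.

10890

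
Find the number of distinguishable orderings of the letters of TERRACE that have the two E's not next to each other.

900

There are 7!/(2!·2!) = 1260 arrangements of TERRACE in total.
Arrangements with the E's together: treat EE as one letter, giving (6)!/(2!) = 360.
Subtracting, 1260 − 360 = 900 arrangements keep the E's apart.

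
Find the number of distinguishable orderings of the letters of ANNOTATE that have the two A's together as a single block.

Treat the 2 copies of A as a single block. The multiset to arrange is then {AA, E, N, N, O, T, T}, 7 items in all.
That gives (7)!/(2!·2!) = 1260 arrangements.

1260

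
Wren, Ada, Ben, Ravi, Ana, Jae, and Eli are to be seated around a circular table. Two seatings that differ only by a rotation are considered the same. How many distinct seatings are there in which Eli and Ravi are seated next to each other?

240

Glue Eli and Ravi into a block (2 internal orders). Seating 6 units around a circle gives (5)! arrangements.
So 2 × (5)! = 2 × 120 = 240.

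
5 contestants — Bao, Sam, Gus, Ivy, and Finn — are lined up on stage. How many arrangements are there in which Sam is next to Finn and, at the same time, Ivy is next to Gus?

Treat {Sam,Finn} as one block (2 orders) and {Ivy,Gus} as another (2 orders).
That leaves 3 units to arrange: 2 × 2 × 3! = 4 × 6 = 24.

24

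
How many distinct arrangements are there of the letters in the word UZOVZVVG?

3360

UZOVZVVG has 8 letters with V appearing 3 times and Z appearing twice.
So there are 8! / (3!·2!) = 3360 distinguishable arrangements.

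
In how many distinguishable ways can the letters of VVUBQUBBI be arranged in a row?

The 9 letters of VVUBQUBBI have repeats: B appearing 3 times, U appearing twice, and V appearing twice.
The number of distinct arrangements is 9!/(3!·2!·2!) = 362880/24 = 15120.

15120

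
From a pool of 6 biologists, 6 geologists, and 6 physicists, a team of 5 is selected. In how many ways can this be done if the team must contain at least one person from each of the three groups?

Unrestricted: C(18,5) = 8568 ways to pick any 5 of the 18.
Selections missing a whole group: no biologists → C(12,5) = 792; no geologists → C(12,5) = 792; no physicists → C(12,5) = 792.
Add back selections omitting two groups (i.e. drawn from a single group): C(6,5) + C(6,5) + C(6,5) = 18.
By inclusion–exclusion: 8568 − 2376 + 18 = 6210.

6210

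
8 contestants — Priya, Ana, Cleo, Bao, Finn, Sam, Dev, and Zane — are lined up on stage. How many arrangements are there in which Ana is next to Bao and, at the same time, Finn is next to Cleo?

Treat {Ana,Bao} as one block (2 orders) and {Finn,Cleo} as another (2 orders).
That leaves 6 units to arrange: 2 × 2 × 6! = 4 × 720 = 2880.

2880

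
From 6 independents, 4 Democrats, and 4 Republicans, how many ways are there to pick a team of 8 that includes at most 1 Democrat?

Split by how many Democrats are chosen (0 through 1).
Sum: C(4,0)·C(10,8) + C(4,1)·C(10,7) = 45 + 480 = 525.

525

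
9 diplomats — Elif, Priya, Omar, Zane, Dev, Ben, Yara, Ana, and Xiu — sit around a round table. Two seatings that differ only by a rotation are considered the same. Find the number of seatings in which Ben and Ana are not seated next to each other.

30240

Without the restriction there are (8)! = 40320 seatings.
Those with Ben next to Ana: fuse the pair into one unit and seat 8 units around a circle — 2·(7)! = 10080.
Subtracting, 40320 − 10080 = 30240.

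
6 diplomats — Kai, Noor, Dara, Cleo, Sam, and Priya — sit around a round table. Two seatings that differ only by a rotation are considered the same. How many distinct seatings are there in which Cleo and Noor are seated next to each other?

Glue Cleo and Noor into a block (2 internal orders). Seating 5 units around a circle gives (4)! arrangements.
So 2 × (4)! = 2 × 24 = 48.

48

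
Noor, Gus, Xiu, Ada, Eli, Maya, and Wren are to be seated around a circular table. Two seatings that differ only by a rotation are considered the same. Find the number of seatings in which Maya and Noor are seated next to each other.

240

Glue Maya and Noor into a block (2 internal orders). Seating 6 units around a circle gives (5)! arrangements.
So 2 × (5)! = 2 × 120 = 240.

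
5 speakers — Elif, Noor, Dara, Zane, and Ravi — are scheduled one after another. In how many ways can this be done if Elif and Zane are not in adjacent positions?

72

There are 5! = 120 arrangements in all. If Elif and Zane are adjacent, merging them into one block gives 2·(4)! = 48 arrangements.
Complementary counting: 120 − 48 = 72.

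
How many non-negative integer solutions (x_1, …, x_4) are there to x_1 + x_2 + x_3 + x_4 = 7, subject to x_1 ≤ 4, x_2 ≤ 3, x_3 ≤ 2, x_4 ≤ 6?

Without the upper bounds there are C(10,3) = 120 ways to split 7 among 4 variables.
Subtract solutions that violate a single cap (substitute x_i' = x_i − (cap_i+1)): x_1 ≥ 5 gives C(5,3) = 10; x_2 ≥ 4 gives C(6,3) = 20; x_3 ≥ 3 gives C(7,3) = 35; x_4 ≥ 7 gives C(3,3) = 1. Together 66.
Add back pairs where two caps are both exceeded: 0 + 0 + 0 + 1 + 0 + 0 = 1.
By inclusion–exclusion the count is 120 − 66 + 1 = 55.

55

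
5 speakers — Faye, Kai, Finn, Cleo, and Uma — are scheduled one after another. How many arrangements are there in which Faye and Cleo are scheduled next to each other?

48

Glue Faye and Cleo into one block (2 internal orders), leaving 4 units to arrange in a row.
So the count is 2·(4)! = 48.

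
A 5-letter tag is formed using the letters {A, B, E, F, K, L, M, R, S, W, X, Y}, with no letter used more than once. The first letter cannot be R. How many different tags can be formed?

87120

The first letter has 12−1 = 11 choices (anything except R).
The remaining 4 letters are filled from the other 11 symbols without repetition: 11 × 10 × 9 × 8 = 7920.
Total: 11 × 7920 = 87120.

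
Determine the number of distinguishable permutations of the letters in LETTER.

180

The 6 letters of LETTER have repeats: E appearing twice and T appearing twice.
The number of distinct arrangements is 6!/(2!·2!) = 720/4 = 180.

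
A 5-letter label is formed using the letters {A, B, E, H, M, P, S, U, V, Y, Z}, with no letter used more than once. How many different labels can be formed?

This is a permutation of 5 out of 11: P(11,5) = 11!/6!.
11 × 10 × 9 × 8 × 7 = 55440.

55440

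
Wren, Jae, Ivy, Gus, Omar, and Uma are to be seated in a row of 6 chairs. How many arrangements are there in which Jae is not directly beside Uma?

Of the 6! = 720 arrangements, those with Jae and Uma adjacent number 2 × 5! = 240 (treat the pair as a block with 2 internal orders).
So 720 − 240 = 480 arrangements keep them apart.

480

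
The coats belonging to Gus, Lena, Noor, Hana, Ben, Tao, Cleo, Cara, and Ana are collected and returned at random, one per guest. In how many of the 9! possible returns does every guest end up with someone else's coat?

This is the derangement count D_9: permutations of 9 items with no fixed point.
By inclusion–exclusion this is Σ_{j=0}^{9} (−1)^j C(9,j)·(9−j)!.
Computing: 362880 − 362880 + 181440 − 60480 + 15120 − 3024 + 504 − 72 + 9 − 1 = 133496.

133496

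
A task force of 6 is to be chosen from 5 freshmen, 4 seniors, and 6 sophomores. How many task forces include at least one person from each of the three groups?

4250

Unrestricted: C(15,6) = 5005 ways to pick any 6 of the 15.
Selections missing a whole group: no freshmen → C(10,6) = 210; no seniors → C(11,6) = 462; no sophomores → C(9,6) = 84.
Add back selections omitting two groups (i.e. drawn from a single group): C(5,6) + C(4,6) + C(6,6) = 1.
By inclusion–exclusion: 5005 − 756 + 1 = 4250.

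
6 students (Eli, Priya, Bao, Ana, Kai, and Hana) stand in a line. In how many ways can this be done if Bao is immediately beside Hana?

240

Treat {Bao, Hana} as a single unit. There are 5 units to order, and the pair itself can be ordered 2 ways.
So the count is 2·(5)! = 240.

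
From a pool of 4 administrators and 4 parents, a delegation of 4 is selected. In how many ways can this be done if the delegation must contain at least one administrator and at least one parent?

Unrestricted: C(8,4) = 70 ways to pick any 4 of the 8.
Selections missing a whole group: no administrators → C(4,4) = 1; no parents → C(4,4) = 1.
Both groups omitted at once is impossible, so 70 − 2 = 68.

68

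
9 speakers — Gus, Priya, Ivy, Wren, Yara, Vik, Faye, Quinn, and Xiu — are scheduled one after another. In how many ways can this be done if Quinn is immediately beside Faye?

80640

Place the 7 others and the Quinn-Faye pair as 8 objects in a line; the pair has 2 internal arrangements.
So the count is 2·(8)! = 80640.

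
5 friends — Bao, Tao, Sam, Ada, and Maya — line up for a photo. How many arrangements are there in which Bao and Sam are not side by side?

Of the 5! = 120 arrangements, those with Bao and Sam adjacent number 2 × 4! = 48 (treat the pair as a block with 2 internal orders).
So 120 − 48 = 72 arrangements keep them apart.

72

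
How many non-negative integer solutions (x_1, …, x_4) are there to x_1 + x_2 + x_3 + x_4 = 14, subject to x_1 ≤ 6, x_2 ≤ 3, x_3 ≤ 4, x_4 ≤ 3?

Ignoring the caps, the number of non-negative solutions to x_1+…+x_4 = 14 is C(17,3) = 680.
Subtract solutions that violate a single cap (substitute x_i' = x_i − (cap_i+1)): x_1 ≥ 7 gives C(10,3) = 120; x_2 ≥ 4 gives C(13,3) = 286; x_3 ≥ 5 gives C(12,3) = 220; x_4 ≥ 4 gives C(13,3) = 286. Together 912.
Add back pairs where two caps are both exceeded: 20 + 10 + 20 + 56 + 84 + 56 = 246.
Subtract triples: 0 + 0 + 0 + 4 = 4.
By inclusion–exclusion the count is 680 − 912 + 246 − 4 = 10.

10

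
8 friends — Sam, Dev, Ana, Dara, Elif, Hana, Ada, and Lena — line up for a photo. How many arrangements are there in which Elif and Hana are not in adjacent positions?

Of the 8! = 40320 arrangements, those with Elif and Hana adjacent number 2 × 7! = 10080 (treat the pair as a block with 2 internal orders).
Complementary counting: 40320 − 10080 = 30240.

30240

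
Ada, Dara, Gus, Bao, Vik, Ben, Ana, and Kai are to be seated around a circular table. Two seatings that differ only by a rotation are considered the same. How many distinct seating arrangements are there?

5040

Around a circle, 8 distinct people have 8!/8 = (7)! = 5040 rotationally distinct seatings.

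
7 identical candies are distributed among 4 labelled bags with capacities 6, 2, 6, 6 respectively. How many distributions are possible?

82

By stars and bars, unrestricted non-negative solutions to x_1+…+x_4 = 7 number C(7+3,3) = 120.
Subtract solutions that violate a single cap (substitute x_i' = x_i − (cap_i+1)): x_1 ≥ 7 gives C(3,3) = 1; x_2 ≥ 3 gives C(7,3) = 35; x_3 ≥ 7 gives C(3,3) = 1; x_4 ≥ 7 gives C(3,3) = 1. Together 38.
No two caps can be exceeded simultaneously, so the pair terms are all 0.
By inclusion–exclusion the count is 120 − 38 + 0 = 82.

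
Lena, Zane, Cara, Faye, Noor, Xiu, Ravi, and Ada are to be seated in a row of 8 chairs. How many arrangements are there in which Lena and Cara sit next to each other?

Place the 6 others and the Lena-Cara pair as 7 objects in a line; the pair has 2 internal arrangements.
So the count is 2·(7)! = 10080.

10080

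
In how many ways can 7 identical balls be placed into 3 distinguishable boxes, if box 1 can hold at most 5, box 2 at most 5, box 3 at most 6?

29

By stars and bars, unrestricted non-negative solutions to x_1+…+x_3 = 7 number C(7+2,2) = 36.
Subtract solutions that violate a single cap (substitute x_i' = x_i − (cap_i+1)): x_1 ≥ 6 gives C(3,2) = 3; x_2 ≥ 6 gives C(3,2) = 3; x_3 ≥ 7 gives C(2,2) = 1. Together 7.
No two caps can be exceeded simultaneously, so the pair terms are all 0.
By inclusion–exclusion the count is 36 − 7 + 0 = 29.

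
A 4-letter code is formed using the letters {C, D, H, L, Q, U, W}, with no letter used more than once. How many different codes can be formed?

With no repetition, fill the 4 letters in order: 7 choices, then 6, down to 4.
7 × 6 × 5 × 4 = 840.

840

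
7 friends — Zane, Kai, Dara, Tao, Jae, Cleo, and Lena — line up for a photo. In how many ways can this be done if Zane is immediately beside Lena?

1440

Glue Zane and Lena into one block (2 internal orders), leaving 6 units to arrange in a row.
So the count is 2·(6)! = 1440.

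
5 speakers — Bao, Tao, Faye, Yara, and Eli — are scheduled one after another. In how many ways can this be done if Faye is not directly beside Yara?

Of the 5! = 120 arrangements, those with Faye and Yara adjacent number 2 × 4! = 48 (treat the pair as a block with 2 internal orders).
So 120 − 48 = 72 arrangements keep them apart.

72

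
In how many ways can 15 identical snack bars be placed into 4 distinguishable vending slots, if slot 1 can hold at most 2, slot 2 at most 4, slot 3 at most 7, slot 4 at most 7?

45

Without the upper bounds there are C(18,3) = 816 ways to split 15 among 4 vending slots.
Subtract solutions that violate a single cap (substitute x_i' = x_i − (cap_i+1)): x_1 ≥ 3 gives C(15,3) = 455; x_2 ≥ 5 gives C(13,3) = 286; x_3 ≥ 8 gives C(10,3) = 120; x_4 ≥ 8 gives C(10,3) = 120. Together 981.
Add back pairs where two caps are both exceeded: 120 + 35 + 35 + 10 + 10 + 0 = 210.
By inclusion–exclusion the count is 816 − 981 + 210 = 45.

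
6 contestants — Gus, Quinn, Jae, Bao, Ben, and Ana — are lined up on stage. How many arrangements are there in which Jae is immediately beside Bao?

Glue Jae and Bao into one block (2 internal orders), leaving 5 units to arrange in a row.
So the count is 2·(5)! = 240.

240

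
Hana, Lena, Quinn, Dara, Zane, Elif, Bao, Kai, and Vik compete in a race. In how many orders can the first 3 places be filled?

504

This is an ordered selection of 3 from 9: P(9,3).
That gives 9 × 8 × 7 = 504.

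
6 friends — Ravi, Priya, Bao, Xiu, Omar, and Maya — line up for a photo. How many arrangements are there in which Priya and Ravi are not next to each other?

There are 6! = 720 arrangements in all. If Priya and Ravi are adjacent, merging them into one block gives 2·(5)! = 240 arrangements.
Complementary counting: 720 − 240 = 480.

480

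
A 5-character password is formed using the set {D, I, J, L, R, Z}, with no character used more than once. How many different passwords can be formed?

Choose and order 5 of the 6 symbols: the first character has 6 options, the next 5, and so on down to 2.
6 × 5 × 4 × 3 × 2 = 720.

720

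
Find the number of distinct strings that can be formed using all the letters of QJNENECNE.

10080

QJNENECNE has 9 letters with E appearing 3 times and N appearing 3 times.
The number of distinct arrangements is 9!/(3!·3!) = 362880/36 = 10080.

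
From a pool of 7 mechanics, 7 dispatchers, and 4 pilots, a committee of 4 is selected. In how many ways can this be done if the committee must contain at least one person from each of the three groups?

Total 4-person selections from all 18: C(18,4) = 3060.
Selections missing a whole group: no mechanics → C(11,4) = 330; no dispatchers → C(11,4) = 330; no pilots → C(14,4) = 1001.
Add back selections omitting two groups (i.e. drawn from a single group): C(7,4) + C(7,4) + C(4,4) = 71.
By inclusion–exclusion: 3060 − 1661 + 71 = 1470.

1470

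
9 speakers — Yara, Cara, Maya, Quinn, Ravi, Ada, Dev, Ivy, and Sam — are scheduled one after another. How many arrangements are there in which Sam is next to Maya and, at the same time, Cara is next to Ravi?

Treat {Sam,Maya} as one block (2 orders) and {Cara,Ravi} as another (2 orders).
That leaves 7 units to arrange: 2 × 2 × 7! = 4 × 5040 = 20160.

20160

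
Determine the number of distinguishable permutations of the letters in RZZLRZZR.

280

Letter multiplicities in RZZLRZZR: L×1, R×3, Z×4.
The number of distinct arrangements is 8!/(4!·3!) = 40320/144 = 280.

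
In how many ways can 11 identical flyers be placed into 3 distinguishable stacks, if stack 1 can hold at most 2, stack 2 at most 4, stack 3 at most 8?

9

Ignoring the caps, the number of non-negative solutions to x_1+…+x_3 = 11 is C(13,2) = 78.
Subtract solutions that violate a single cap (substitute x_i' = x_i − (cap_i+1)): x_1 ≥ 3 gives C(10,2) = 45; x_2 ≥ 5 gives C(8,2) = 28; x_3 ≥ 9 gives C(4,2) = 6. Together 79.
Add back pairs where two caps are both exceeded: 10 + 0 + 0 = 10.
By inclusion–exclusion the count is 78 − 79 + 10 = 9.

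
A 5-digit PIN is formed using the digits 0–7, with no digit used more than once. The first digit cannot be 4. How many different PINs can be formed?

5880

The first digit has 8−1 = 7 choices (anything except 4).
The remaining 4 digits are filled from the other 7 symbols without repetition: 7 × 6 × 5 × 4 = 840.
Total: 7 × 840 = 5880.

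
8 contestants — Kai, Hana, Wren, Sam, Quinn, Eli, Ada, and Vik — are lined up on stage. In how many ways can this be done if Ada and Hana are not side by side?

30240

There are 8! = 40320 arrangements in all. If Ada and Hana are adjacent, merging them into one block gives 2·(7)! = 10080 arrangements.
Complementary counting: 40320 − 10080 = 30240.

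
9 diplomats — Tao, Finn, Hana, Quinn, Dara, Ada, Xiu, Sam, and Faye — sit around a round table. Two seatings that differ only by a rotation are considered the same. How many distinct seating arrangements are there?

Fix one person's seat to break rotational symmetry; the remaining 8 people can be arranged in (8)! = 40320 ways.

40320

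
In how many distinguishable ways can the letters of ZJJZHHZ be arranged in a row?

210

The 7 letters of ZJJZHHZ have repeats: H appearing twice, J appearing twice, and Z appearing 3 times.
The number of distinct arrangements is 7!/(3!·2!·2!) = 5040/24 = 210.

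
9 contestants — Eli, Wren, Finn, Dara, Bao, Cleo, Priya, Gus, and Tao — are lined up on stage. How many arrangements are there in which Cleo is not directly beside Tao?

Of the 9! = 362880 arrangements, those with Cleo and Tao adjacent number 2 × 8! = 80640 (treat the pair as a block with 2 internal orders).
Complementary counting: 362880 − 80640 = 282240.

282240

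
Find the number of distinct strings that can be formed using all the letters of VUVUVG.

VUVUVG has 6 letters with U appearing twice and V appearing 3 times.
The number of distinct arrangements is 6!/(3!·2!) = 720/12 = 60.

60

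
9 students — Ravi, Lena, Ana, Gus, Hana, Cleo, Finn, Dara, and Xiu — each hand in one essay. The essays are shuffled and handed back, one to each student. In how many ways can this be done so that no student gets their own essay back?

133496

Count assignments avoiding every fixed point. For any j of the 9 students fixed to their own essay, the other 9−j can be arranged in (9−j)! ways.
By inclusion–exclusion this is Σ_{j=0}^{9} (−1)^j C(9,j)·(9−j)!.
Computing: 362880 − 362880 + 181440 − 60480 + 15120 − 3024 + 504 − 72 + 9 − 1 = 133496.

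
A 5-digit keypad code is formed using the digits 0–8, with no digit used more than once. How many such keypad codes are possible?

15120

With no repetition, fill the 5 digits in order: 9 choices, then 8, down to 5.
9 × 8 × 7 × 6 × 5 = 15120.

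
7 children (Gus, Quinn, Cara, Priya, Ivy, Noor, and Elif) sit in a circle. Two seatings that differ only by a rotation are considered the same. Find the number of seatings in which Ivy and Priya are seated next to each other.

Treat {Ivy, Priya} as one unit (2 internal orders) and seat the resulting 6 units around the table: (5)! circular arrangements.
So 2 × (5)! = 2 × 120 = 240.

240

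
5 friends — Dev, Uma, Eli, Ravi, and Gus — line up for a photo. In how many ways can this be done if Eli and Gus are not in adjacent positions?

72

Of the 5! = 120 arrangements, those with Eli and Gus adjacent number 2 × 4! = 48 (treat the pair as a block with 2 internal orders).
So 120 − 48 = 72 arrangements keep them apart.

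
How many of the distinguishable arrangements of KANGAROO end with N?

1260

With the last slot taken by N, it remains to arrange the other 7 letters (KAGAROO).
Those 7 letters have A appearing twice and O appearing twice, giving (7)!/(2!·2!) = 1260.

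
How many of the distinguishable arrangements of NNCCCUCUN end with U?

280

Fix U in the last position and arrange the remaining 8 letters.
Those 8 letters have C appearing 4 times and N appearing 3 times, giving (8)!/(4!·3!) = 280.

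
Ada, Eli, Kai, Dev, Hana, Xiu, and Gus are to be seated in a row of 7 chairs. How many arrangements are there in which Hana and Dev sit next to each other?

1440

Glue Hana and Dev into one block (2 internal orders), leaving 6 units to arrange in a row.
That gives 2 × 6! = 2 × 720 = 1440.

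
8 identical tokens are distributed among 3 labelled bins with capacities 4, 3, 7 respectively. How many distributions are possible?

19

Without the upper bounds there are C(10,2) = 45 ways to split 8 among 3 bins.
Subtract solutions that violate a single cap (substitute x_i' = x_i − (cap_i+1)): x_1 ≥ 5 gives C(5,2) = 10; x_2 ≥ 4 gives C(6,2) = 15; x_3 ≥ 8 gives C(2,2) = 1. Together 26.
No two caps can be exceeded simultaneously, so the pair terms are all 0.
By inclusion–exclusion the count is 45 − 26 + 0 = 19.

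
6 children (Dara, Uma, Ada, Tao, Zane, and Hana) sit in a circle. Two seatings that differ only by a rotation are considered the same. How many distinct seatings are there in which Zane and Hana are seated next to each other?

48

Glue Zane and Hana into a block (2 internal orders). Seating 5 units around a circle gives (4)! arrangements.
So 2 × (4)! = 2 × 24 = 48.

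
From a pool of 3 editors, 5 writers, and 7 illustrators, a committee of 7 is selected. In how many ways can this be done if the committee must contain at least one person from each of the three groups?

5516

Unrestricted: C(15,7) = 6435 ways to pick any 7 of the 15.
Selections missing a whole group: no editors → C(12,7) = 792; no writers → C(10,7) = 120; no illustrators → C(8,7) = 8.
Add back selections omitting two groups (i.e. drawn from a single group): C(3,7) + C(5,7) + C(7,7) = 1.
By inclusion–exclusion: 6435 − 920 + 1 = 5516.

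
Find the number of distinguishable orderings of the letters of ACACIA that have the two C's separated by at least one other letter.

There are 6!/(3!·2!) = 60 arrangements of ACACIA in total.
Arrangements with the C's together: treat CC as one letter, giving (5)!/(3!) = 20.
Hence 60 − 20 = 40.

40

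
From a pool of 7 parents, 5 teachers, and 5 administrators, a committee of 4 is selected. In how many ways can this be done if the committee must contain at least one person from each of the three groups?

With no constraint there are C(17,4) = 2380 possible selections.
Subtract selections that omit an entire group: no parents → C(10,4) = 210; no teachers → C(12,4) = 495; no administrators → C(12,4) = 495.
Add back selections omitting two groups (i.e. drawn from a single group): C(7,4) + C(5,4) + C(5,4) = 45.
By inclusion–exclusion: 2380 − 1200 + 45 = 1225.

1225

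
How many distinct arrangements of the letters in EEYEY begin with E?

6

Fix E in the first position and arrange the remaining 4 letters.
Those 4 letters have E appearing twice and Y appearing twice, giving (4)!/(2!·2!) = 6.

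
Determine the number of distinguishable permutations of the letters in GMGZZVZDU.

Letter multiplicities in GMGZZVZDU: D×1, G×2, M×1, U×1, V×1, Z×3.
The number of distinct arrangements is 9!/(3!·2!) = 362880/12 = 30240.

30240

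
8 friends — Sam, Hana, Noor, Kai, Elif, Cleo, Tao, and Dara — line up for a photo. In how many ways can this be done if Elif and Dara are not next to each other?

30240

Of the 8! = 40320 arrangements, those with Elif and Dara adjacent number 2 × 7! = 10080 (treat the pair as a block with 2 internal orders).
Complementary counting: 40320 − 10080 = 30240.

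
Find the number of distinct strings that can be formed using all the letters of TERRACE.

TERRACE has 7 letters with E appearing twice and R appearing twice.
The number of distinct arrangements is 7!/(2!·2!) = 5040/4 = 1260.

1260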